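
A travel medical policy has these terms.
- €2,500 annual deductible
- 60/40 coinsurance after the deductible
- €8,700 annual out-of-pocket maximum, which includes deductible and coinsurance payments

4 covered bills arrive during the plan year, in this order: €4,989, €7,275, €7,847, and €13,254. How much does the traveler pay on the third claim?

€2,294.40

Claim 1 — €4,989: €2,500 to deductible, leaving €2,489; coinsurance €2,489 × 40% = €995.60. Traveler pays €3,495.60; OOP now €3,495.60.
Claim 2 — €7,275: deductible already satisfied, so traveler's share is 40% × €7,275 = €2,910. Traveler owes €2,910 (running OOP €6,405.60).
Claim 3 — €7,847: 40% coinsurance on €7,847 = €3,138.80. OOP would hit €9,544.40 > €8,700, so the cap limits the traveler to €8,700 − €6,405.60 = €2,294.40.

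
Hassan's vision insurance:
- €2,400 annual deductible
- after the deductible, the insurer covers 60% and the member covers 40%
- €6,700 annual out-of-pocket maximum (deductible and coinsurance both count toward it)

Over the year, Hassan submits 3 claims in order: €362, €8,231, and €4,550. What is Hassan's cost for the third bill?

Claim 1 (€362): entire amount goes to the deductible. Member owes €362 (running OOP €362).
Claim 2 (€8,231): €2,038 to deductible, leaving €6,193; member's 40% is €2,477.20. Member pays €4,515.20; OOP now €4,877.20.
Claim 3 (€4,550): 40% coinsurance on €4,550 = €1,820. Member pays €1,820; OOP now €6,697.20.

€1,820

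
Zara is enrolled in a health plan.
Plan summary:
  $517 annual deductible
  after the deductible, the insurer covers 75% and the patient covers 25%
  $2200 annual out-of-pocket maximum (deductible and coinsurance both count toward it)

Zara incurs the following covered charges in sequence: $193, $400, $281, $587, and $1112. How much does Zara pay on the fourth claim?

Claim 1 ($193): entire amount goes to the deductible. Cost to patient: $193. OOP to date $193.
Claim 2 ($400): deductible takes $324, $76 remains; 25% of $76 = $19. Cost to patient: $343. OOP to date $536.
Claim 3 ($281): 25% coinsurance on $281 = $70.25. Patient owes $70.25 (running OOP $606.25).
Claim 4 ($587): deductible met; 25% of $587 = $146.75. Patient pays $146.75; OOP now $753.

$146.75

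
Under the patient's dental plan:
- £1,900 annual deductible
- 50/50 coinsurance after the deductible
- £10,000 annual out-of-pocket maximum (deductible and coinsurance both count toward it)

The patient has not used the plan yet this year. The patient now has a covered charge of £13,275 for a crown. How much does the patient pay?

£7,587.50

Nothing has been paid toward the £1,900 deductible, so the first £1,900 of this charge is applied there.
That leaves £13,275 − £1,900 = £11,375 for coinsurance.
50% of £11,375 = £5,687.50 falls to the patient.
That puts the patient's cost at £1,900 + £5,687.50 = £7,587.50 before any cap.
Total out-of-pocket so far would be £0 + £7,587.50 = £7,587.50, below the £10,000 cap — no reduction.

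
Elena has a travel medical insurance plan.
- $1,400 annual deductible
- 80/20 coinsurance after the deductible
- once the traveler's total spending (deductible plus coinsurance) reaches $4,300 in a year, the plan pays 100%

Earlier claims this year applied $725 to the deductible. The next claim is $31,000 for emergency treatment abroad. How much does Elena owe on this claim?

$3,575

$725 of the $1,400 deductible is already met, leaving $675.
That leaves $31,000 − $675 = $30,325 for coinsurance.
20% of $30,325 = $6,065 falls to the traveler.
So the traveler owes $675 + $6,065 = $6,740 before any cap.
That would bring total out-of-pocket to $7,465, past the $4,300 cap. The traveler is capped at $4,300 − $725 = $3,575 on this claim.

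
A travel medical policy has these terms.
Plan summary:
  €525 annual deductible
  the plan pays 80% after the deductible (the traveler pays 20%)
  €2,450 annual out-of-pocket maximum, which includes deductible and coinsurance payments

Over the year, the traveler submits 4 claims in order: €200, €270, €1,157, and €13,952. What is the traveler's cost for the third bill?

Bill 1, €200: all of it applies to the deductible. Traveler owes €200 (running OOP €200).
Bill 2, €270: fully absorbed by the deductible. Traveler owes €270 (running OOP €470).
Bill 3, €1,157: deductible takes €55, €1,102 remains; 20% of €1,102 = €220.40. Cost to traveler: €275.40. OOP to date €745.40.

€275.40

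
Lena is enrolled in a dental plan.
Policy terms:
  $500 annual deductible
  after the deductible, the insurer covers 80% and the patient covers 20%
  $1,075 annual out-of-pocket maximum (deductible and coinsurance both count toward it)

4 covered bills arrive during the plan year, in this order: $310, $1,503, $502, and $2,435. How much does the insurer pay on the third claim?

#1 ($310): all of it applies to the deductible. Cost to patient: $310. OOP to date $310. Insurer: $310 − $310 = $0.
#2 ($1,503): deductible takes $190, $1,313 remains; patient's 20% is $262.60. Patient pays $452.60; OOP now $762.60. Plan pays $1,503 − $452.60 = $1,050.40.
#3 ($502): deductible met; 20% of $502 = $100.40. Cost to patient: $100.40. OOP to date $863. Insurer: $502 − $100.40 = $401.60.

$401.60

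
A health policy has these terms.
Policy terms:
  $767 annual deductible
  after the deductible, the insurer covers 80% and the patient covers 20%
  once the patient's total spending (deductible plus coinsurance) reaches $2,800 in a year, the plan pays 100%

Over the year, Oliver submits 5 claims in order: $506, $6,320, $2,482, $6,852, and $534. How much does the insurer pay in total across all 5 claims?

Claim 1 — $506: fully absorbed by the deductible. Patient pays $506; OOP now $506. Insurer: $506 − $506 = $0.
Claim 2 — $6,320: $261 to deductible, leaving $6,059; 20% of $6,059 = $1,211.80. Cost to patient: $1,472.80. OOP to date $1,978.80. Insurer: $6,320 − $1,472.80 = $4,847.20.
Claim 3 — $2,482: deductible already satisfied, so patient's share is 20% × $2,482 = $496.40. Patient pays $496.40; OOP now $2,475.20. Plan pays $2,482 − $496.40 = $1,985.60.
Claim 4 — $6,852: 20% coinsurance on $6,852 = $1,370.40. OOP would hit $3,845.60 > $2,800, so the cap limits the patient to $2,800 − $2,475.20 = $324.80. Plan pays $6,852 − $324.80 = $6,527.20.
Claim 5 — $534: deductible already satisfied, so patient's share is 20% × $534 = $106.80. OOP would hit $2,906.80 > $2,800, so the cap limits the patient to $2,800 − $2,800 = $0. Plan pays $534 − $0 = $534.
Insurer total: $0 + $4,847.20 + $1,985.60 + $6,527.20 + $534 = $13,894.

$13,894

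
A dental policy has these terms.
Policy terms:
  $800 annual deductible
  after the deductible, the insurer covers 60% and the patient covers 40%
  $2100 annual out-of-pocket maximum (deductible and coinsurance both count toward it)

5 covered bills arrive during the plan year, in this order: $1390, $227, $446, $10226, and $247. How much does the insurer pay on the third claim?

$267.60

Claim 1 — $1390: deductible takes $800, $590 remains; coinsurance $590 × 40% = $236. Cost to patient: $1036. OOP to date $1036. Insurer: $1390 − $1036 = $354.
Claim 2 — $227: 40% coinsurance on $227 = $90.80. Patient owes $90.80 (running OOP $1126.80). Insurer: $227 − $90.80 = $136.20.
Claim 3 — $446: deductible met; 40% of $446 = $178.40. Cost to patient: $178.40. OOP to date $1305.20. Insurer: $446 − $178.40 = $267.60.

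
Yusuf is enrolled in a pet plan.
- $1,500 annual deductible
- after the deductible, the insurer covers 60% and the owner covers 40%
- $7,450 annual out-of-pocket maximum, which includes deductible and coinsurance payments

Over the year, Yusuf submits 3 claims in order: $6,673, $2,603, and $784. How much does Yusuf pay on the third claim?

#1 ($6,673): $1,500 to deductible, leaving $5,173; owner's 40% is $2,069.20. Owner pays $3,569.20; OOP now $3,569.20.
#2 ($2,603): 40% coinsurance on $2,603 = $1,041.20. Owner pays $1,041.20; OOP now $4,610.40.
#3 ($784): 40% coinsurance on $784 = $313.60. Owner owes $313.60 (running OOP $4,924).

$313.60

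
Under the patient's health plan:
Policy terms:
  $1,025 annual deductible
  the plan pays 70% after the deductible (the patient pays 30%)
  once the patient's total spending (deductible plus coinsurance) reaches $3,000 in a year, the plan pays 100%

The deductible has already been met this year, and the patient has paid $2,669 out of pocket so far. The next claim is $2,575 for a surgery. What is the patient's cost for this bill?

$331

The deductible is already satisfied, so the full bill goes to coinsurance.
Coinsurance: $2,575 × 30% = $772.50.
Adding $772.50 to the $2,669 already spent would give $3,441.50, which exceeds the $3,000 cap; the patient pays just $3,000 − $2,669 = $331.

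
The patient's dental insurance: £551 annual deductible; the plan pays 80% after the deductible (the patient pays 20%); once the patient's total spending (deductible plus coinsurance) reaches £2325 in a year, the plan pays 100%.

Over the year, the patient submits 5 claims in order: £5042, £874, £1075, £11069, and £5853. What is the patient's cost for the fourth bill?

Claim 1 — £5042: £551 finishes the deductible; £4491 goes to coinsurance; patient's 20% is £898.20. Cost to patient: £1449.20. OOP to date £1449.20.
Claim 2 — £874: 20% coinsurance on £874 = £174.80. Cost to patient: £174.80. OOP to date £1624.
Claim 3 — £1075: deductible already satisfied, so patient's share is 20% × £1075 = £215. Cost to patient: £215. OOP to date £1839.
Claim 4 — £11069: 20% coinsurance on £11069 = £2213.80. Adding that to £1839 gives £4052.80, past the £2325 cap; patient pays only £2325 − £1839 = £486.

£486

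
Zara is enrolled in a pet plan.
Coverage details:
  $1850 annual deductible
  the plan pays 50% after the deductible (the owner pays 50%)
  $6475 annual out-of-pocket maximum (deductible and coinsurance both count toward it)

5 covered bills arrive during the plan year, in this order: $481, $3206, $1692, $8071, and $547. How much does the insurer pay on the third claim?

$846

#1 ($481): all of it applies to the deductible. Owner pays $481; OOP now $481. Insurer: $481 − $481 = $0.
#2 ($3206): $1369 finishes the deductible; $1837 goes to coinsurance; owner's 50% is $918.50. Owner pays $2287.50; OOP now $2768.50. Plan pays $3206 − $2287.50 = $918.50.
#3 ($1692): deductible already satisfied, so owner's share is 50% × $1692 = $846. Owner pays $846; OOP now $3614.50. Insurer: $1692 − $846 = $846.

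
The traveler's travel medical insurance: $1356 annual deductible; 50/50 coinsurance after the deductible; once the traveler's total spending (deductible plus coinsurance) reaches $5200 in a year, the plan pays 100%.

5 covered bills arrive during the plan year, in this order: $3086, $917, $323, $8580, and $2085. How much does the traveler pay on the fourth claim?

$2359

Claim 1 — $3086: $1356 finishes the deductible; $1730 goes to coinsurance; 50% of $1730 = $865. Cost to traveler: $2221. OOP to date $2221.
Claim 2 — $917: deductible met; 50% of $917 = $458.50. Traveler pays $458.50; OOP now $2679.50.
Claim 3 — $323: deductible already satisfied, so traveler's share is 50% × $323 = $161.50. Traveler pays $161.50; OOP now $2841.
Claim 4 — $8580: deductible already satisfied, so traveler's share is 50% × $8580 = $4290. OOP would hit $7131 > $5200, so the cap limits the traveler to $5200 − $2841 = $2359.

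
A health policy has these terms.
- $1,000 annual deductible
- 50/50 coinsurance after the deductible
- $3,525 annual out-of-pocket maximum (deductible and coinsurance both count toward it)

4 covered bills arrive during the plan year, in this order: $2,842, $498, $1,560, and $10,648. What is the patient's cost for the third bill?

$780

Claim 1 ($2,842): $1,000 finishes the deductible; $1,842 goes to coinsurance; 50% of $1,842 = $921. Cost to patient: $1,921. OOP to date $1,921.
Claim 2 ($498): deductible already satisfied, so patient's share is 50% × $498 = $249. Cost to patient: $249. OOP to date $2,170.
Claim 3 ($1,560): deductible already satisfied, so patient's share is 50% × $1,560 = $780. Patient pays $780; OOP now $2,950.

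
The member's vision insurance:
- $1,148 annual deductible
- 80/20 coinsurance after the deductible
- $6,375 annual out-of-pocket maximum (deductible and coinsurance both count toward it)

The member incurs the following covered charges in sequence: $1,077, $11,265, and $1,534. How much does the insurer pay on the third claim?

$1,227.20

#1 ($1,077): all of it applies to the deductible. Member owes $1,077 (running OOP $1,077). Insurer: $1,077 − $1,077 = $0.
#2 ($11,265): $71 to deductible, leaving $11,194; member's 20% is $2,238.80. Member pays $2,309.80; OOP now $3,386.80. Insurer: $11,265 − $2,309.80 = $8,955.20.
#3 ($1,534): deductible met; 20% of $1,534 = $306.80. Member owes $306.80 (running OOP $3,693.60). Plan pays $1,534 − $306.80 = $1,227.20.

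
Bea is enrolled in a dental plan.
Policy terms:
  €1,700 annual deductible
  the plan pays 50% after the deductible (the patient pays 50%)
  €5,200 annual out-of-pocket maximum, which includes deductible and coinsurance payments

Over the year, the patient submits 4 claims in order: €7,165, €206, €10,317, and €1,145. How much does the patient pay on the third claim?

€664.50

Claim 1 (€7,165): €1,700 to deductible, leaving €5,465; 50% of €5,465 = €2,732.50. Patient pays €4,432.50; OOP now €4,432.50.
Claim 2 (€206): deductible met; 50% of €206 = €103. Patient pays €103; OOP now €4,535.50.
Claim 3 (€10,317): deductible met; 50% of €10,317 = €5,158.50. Adding that to €4,535.50 gives €9,694, past the €5,200 cap; patient pays only €5,200 − €4,535.50 = €664.50.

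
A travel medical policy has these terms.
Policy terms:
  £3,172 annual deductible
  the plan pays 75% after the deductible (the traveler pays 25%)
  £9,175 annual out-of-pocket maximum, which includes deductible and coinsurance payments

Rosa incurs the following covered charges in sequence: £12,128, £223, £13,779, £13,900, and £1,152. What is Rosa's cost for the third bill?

£3,444.75

Claim 1 (£12,128): £3,172 finishes the deductible; £8,956 goes to coinsurance; traveler's 25% is £2,239. Traveler pays £5,411; OOP now £5,411.
Claim 2 (£223): deductible already satisfied, so traveler's share is 25% × £223 = £55.75. Traveler pays £55.75; OOP now £5,466.75.
Claim 3 (£13,779): deductible met; 25% of £13,779 = £3,444.75. Traveler pays £3,444.75; OOP now £8,911.50.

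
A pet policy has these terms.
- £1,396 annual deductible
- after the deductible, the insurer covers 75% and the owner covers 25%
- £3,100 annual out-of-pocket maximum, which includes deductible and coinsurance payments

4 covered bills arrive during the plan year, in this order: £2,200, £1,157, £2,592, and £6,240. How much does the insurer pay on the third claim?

£1,944

Bill 1, £2,200: £1,396 finishes the deductible; £804 goes to coinsurance; owner's 25% is £201. Cost to owner: £1,597. OOP to date £1,597. Insurer: £2,200 − £1,597 = £603.
Bill 2, £1,157: 25% coinsurance on £1,157 = £289.25. Owner pays £289.25; OOP now £1,886.25. Plan pays £1,157 − £289.25 = £867.75.
Bill 3, £2,592: deductible met; 25% of £2,592 = £648. Owner pays £648; OOP now £2,534.25. Insurer: £2,592 − £648 = £1,944.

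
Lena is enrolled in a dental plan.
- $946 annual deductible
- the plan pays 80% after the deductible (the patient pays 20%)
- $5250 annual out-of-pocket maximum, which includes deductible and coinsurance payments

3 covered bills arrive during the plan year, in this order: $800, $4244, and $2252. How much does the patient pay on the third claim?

$450.40

Claim 1 ($800): fully absorbed by the deductible. Patient owes $800 (running OOP $800).
Claim 2 ($4244): $146 finishes the deductible; $4098 goes to coinsurance; coinsurance $4098 × 20% = $819.60. Cost to patient: $965.60. OOP to date $1765.60.
Claim 3 ($2252): deductible met; 20% of $2252 = $450.40. Cost to patient: $450.40. OOP to date $2216.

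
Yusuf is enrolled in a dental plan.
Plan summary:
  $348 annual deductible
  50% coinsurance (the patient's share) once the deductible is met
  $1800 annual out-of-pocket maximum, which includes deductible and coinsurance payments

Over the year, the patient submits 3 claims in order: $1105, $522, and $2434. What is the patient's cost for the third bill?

$812.50

#1 ($1105): deductible takes $348, $757 remains; patient's 50% is $378.50. Patient pays $726.50; OOP now $726.50.
#2 ($522): deductible met; 50% of $522 = $261. Patient pays $261; OOP now $987.50.
#3 ($2434): deductible already satisfied, so patient's share is 50% × $2434 = $1217. OOP would hit $2204.50 > $1800, so the cap limits the patient to $1800 − $987.50 = $812.50.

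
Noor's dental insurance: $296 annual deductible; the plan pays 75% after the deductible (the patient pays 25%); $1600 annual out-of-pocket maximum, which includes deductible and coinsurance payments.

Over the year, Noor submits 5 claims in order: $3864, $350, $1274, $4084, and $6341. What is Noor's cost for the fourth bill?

#1 ($3864): $296 finishes the deductible; $3568 goes to coinsurance; coinsurance $3568 × 25% = $892. Patient pays $1188; OOP now $1188.
#2 ($350): deductible met; 25% of $350 = $87.50. Cost to patient: $87.50. OOP to date $1275.50.
#3 ($1274): 25% coinsurance on $1274 = $318.50. Patient pays $318.50; OOP now $1594.
#4 ($4084): 25% coinsurance on $4084 = $1021. Adding that to $1594 gives $2615, past the $1600 cap; patient pays only $1600 − $1594 = $6.

$6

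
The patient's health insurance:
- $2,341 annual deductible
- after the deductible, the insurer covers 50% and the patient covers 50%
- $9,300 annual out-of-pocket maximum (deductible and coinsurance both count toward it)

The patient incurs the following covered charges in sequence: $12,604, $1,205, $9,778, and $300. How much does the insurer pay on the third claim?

Claim 1 ($12,604): $2,341 to deductible, leaving $10,263; patient's 50% is $5,131.50. Patient pays $7,472.50; OOP now $7,472.50. Insurer: $12,604 − $7,472.50 = $5,131.50.
Claim 2 ($1,205): deductible already satisfied, so patient's share is 50% × $1,205 = $602.50. Cost to patient: $602.50. OOP to date $8,075. Plan pays $1,205 − $602.50 = $602.50.
Claim 3 ($9,778): 50% coinsurance on $9,778 = $4,889. Adding that to $8,075 gives $12,964, past the $9,300 cap; patient pays only $9,300 − $8,075 = $1,225. Plan pays $9,778 − $1,225 = $8,553.

$8,553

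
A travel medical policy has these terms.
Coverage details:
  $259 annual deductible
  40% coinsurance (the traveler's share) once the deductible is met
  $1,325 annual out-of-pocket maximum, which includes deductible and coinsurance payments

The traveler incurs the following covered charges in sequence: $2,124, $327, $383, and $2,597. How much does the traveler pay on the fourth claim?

Claim 1 ($2,124): $259 to deductible, leaving $1,865; coinsurance $1,865 × 40% = $746. Traveler owes $1,005 (running OOP $1,005).
Claim 2 ($327): 40% coinsurance on $327 = $130.80. Cost to traveler: $130.80. OOP to date $1,135.80.
Claim 3 ($383): deductible already satisfied, so traveler's share is 40% × $383 = $153.20. Traveler pays $153.20; OOP now $1,289.
Claim 4 ($2,597): deductible already satisfied, so traveler's share is 40% × $2,597 = $1,038.80. Adding that to $1,289 gives $2,327.80, past the $1,325 cap; traveler pays only $1,325 − $1,289 = $36.

$36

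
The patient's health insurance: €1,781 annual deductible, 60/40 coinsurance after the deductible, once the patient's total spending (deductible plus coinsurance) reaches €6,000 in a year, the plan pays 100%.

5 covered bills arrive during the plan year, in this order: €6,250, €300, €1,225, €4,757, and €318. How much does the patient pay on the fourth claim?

#1 (€6,250): deductible takes €1,781, €4,469 remains; 40% of €4,469 = €1,787.60. Patient pays €3,568.60; OOP now €3,568.60.
#2 (€300): 40% coinsurance on €300 = €120. Cost to patient: €120. OOP to date €3,688.60.
#3 (€1,225): deductible met; 40% of €1,225 = €490. Cost to patient: €490. OOP to date €4,178.60.
#4 (€4,757): deductible already satisfied, so patient's share is 40% × €4,757 = €1,902.80. That would push OOP to €6,081.40, over the €6,000 cap, so patient pays €6,000 − €4,178.60 = €1,821.40.

€1,821.40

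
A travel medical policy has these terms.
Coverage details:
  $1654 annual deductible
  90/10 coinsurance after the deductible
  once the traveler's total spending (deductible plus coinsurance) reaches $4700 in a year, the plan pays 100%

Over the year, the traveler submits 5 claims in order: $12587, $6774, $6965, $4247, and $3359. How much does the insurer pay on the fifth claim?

$3204.90

#1 ($12587): deductible takes $1654, $10933 remains; traveler's 10% is $1093.30. Traveler owes $2747.30 (running OOP $2747.30). Insurer: $12587 − $2747.30 = $9839.70.
#2 ($6774): deductible already satisfied, so traveler's share is 10% × $6774 = $677.40. Traveler owes $677.40 (running OOP $3424.70). Plan pays $6774 − $677.40 = $6096.60.
#3 ($6965): deductible already satisfied, so traveler's share is 10% × $6965 = $696.50. Traveler pays $696.50; OOP now $4121.20. Insurer: $6965 − $696.50 = $6268.50.
#4 ($4247): deductible already satisfied, so traveler's share is 10% × $4247 = $424.70. Traveler pays $424.70; OOP now $4545.90. Insurer: $4247 − $424.70 = $3822.30.
#5 ($3359): deductible already satisfied, so traveler's share is 10% × $3359 = $335.90. OOP would hit $4881.80 > $4700, so the cap limits the traveler to $4700 − $4545.90 = $154.10. Plan pays $3359 − $154.10 = $3204.90.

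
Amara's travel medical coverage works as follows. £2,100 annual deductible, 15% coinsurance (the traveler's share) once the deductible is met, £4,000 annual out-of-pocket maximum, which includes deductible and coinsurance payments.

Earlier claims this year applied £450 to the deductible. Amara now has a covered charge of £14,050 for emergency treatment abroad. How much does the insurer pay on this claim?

Remaining deductible: £2,100 − £450 = £1,650.
That leaves £14,050 − £1,650 = £12,400 for coinsurance.
Coinsurance: £12,400 × 15% = £1,860.
That puts the traveler's cost at £1,650 + £1,860 = £3,510 before any cap.
Cumulative spending £450 + £3,510 = £3,960 stays under the £4,000 maximum.
The plan picks up £14,050 − £3,510 = £10,540.

£10,540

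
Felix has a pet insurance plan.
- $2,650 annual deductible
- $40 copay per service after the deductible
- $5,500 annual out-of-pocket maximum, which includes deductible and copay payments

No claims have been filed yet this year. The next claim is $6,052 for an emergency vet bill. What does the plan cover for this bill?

$3,362

The full $2,650 deductible is still open; $2,650 of this bill applies to it.
After the $2,650 deductible portion, $6,052 − $2,650 = $3,402 is subject to the copay.
Copay on this service: $40.
That puts the owner's cost at $2,650 + $40 = $2,690 before any cap.
Total out-of-pocket so far would be $0 + $2,690 = $2,690, below the $5,500 cap — no reduction.
Insurer pays the balance: $6,052 − $2,690 = $3,362.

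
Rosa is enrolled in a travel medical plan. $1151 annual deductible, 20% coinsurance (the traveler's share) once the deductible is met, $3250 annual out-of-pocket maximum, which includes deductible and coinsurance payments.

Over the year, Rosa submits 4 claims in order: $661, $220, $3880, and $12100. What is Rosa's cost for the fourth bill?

$1377

Claim 1 ($661): entire amount goes to the deductible. Cost to traveler: $661. OOP to date $661.
Claim 2 ($220): entire amount goes to the deductible. Traveler pays $220; OOP now $881.
Claim 3 ($3880): deductible takes $270, $3610 remains; 20% of $3610 = $722. Traveler owes $992 (running OOP $1873).
Claim 4 ($12100): 20% coinsurance on $12100 = $2420. OOP would hit $4293 > $3250, so the cap limits the traveler to $3250 − $1873 = $1377.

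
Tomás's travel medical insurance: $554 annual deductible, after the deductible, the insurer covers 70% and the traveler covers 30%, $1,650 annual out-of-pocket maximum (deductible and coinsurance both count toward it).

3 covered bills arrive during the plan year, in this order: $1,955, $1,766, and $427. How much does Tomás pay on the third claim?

#1 ($1,955): $554 finishes the deductible; $1,401 goes to coinsurance; traveler's 30% is $420.30. Traveler pays $974.30; OOP now $974.30.
#2 ($1,766): deductible met; 30% of $1,766 = $529.80. Traveler pays $529.80; OOP now $1,504.10.
#3 ($427): deductible already satisfied, so traveler's share is 30% × $427 = $128.10. Traveler owes $128.10 (running OOP $1,632.20).

$128.10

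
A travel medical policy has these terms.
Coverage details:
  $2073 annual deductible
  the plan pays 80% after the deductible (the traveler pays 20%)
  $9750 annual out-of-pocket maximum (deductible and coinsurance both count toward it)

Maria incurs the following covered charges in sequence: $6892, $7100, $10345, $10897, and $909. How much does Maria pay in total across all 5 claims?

$8887

Claim 1 ($6892): $2073 finishes the deductible; $4819 goes to coinsurance; traveler's 20% is $963.80. Cost to traveler: $3036.80. OOP to date $3036.80.
Claim 2 ($7100): deductible already satisfied, so traveler's share is 20% × $7100 = $1420. Traveler pays $1420; OOP now $4456.80.
Claim 3 ($10345): deductible already satisfied, so traveler's share is 20% × $10345 = $2069. Cost to traveler: $2069. OOP to date $6525.80.
Claim 4 ($10897): deductible already satisfied, so traveler's share is 20% × $10897 = $2179.40. Traveler pays $2179.40; OOP now $8705.20.
Claim 5 ($909): 20% coinsurance on $909 = $181.80. Traveler pays $181.80; OOP now $8887.
Summing the traveler's payments: $3036.80 + $1420 + $2069 + $2179.40 + $181.80 = $8887.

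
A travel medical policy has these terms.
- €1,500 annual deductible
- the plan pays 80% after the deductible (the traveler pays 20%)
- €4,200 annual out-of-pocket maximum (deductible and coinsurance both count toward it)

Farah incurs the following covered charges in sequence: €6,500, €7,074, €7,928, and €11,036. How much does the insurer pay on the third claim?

Claim 1 (€6,500): deductible takes €1,500, €5,000 remains; traveler's 20% is €1,000. Traveler owes €2,500 (running OOP €2,500). Plan pays €6,500 − €2,500 = €4,000.
Claim 2 (€7,074): deductible already satisfied, so traveler's share is 20% × €7,074 = €1,414.80. Traveler pays €1,414.80; OOP now €3,914.80. Insurer: €7,074 − €1,414.80 = €5,659.20.
Claim 3 (€7,928): deductible already satisfied, so traveler's share is 20% × €7,928 = €1,585.60. Adding that to €3,914.80 gives €5,500.40, past the €4,200 cap; traveler pays only €4,200 − €3,914.80 = €285.20. Plan pays €7,928 − €285.20 = €7,642.80.

€7,642.80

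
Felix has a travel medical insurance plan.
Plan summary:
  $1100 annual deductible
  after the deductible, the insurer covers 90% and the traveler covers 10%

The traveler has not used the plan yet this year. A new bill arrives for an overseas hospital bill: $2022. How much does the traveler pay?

$1192.20

The full $1100 deductible is still open; $1100 of this bill applies to it.
The remaining $922 (= $2022 − $1100) moves to coinsurance.
10% of $922 = $92.20 falls to the traveler.
Traveler responsibility: $1100 + $92.20 = $1192.20.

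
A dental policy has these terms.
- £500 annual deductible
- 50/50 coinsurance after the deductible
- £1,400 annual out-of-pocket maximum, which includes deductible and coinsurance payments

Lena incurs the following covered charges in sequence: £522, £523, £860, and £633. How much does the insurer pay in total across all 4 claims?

£1,138

Claim 1 — £522: £500 finishes the deductible; £22 goes to coinsurance; coinsurance £22 × 50% = £11. Patient pays £511; OOP now £511. Insurer: £522 − £511 = £11.
Claim 2 — £523: deductible met; 50% of £523 = £261.50. Cost to patient: £261.50. OOP to date £772.50. Insurer: £523 − £261.50 = £261.50.
Claim 3 — £860: 50% coinsurance on £860 = £430. Cost to patient: £430. OOP to date £1,202.50. Plan pays £860 − £430 = £430.
Claim 4 — £633: deductible already satisfied, so patient's share is 50% × £633 = £316.50. That would push OOP to £1,519, over the £1,400 cap, so patient pays £1,400 − £1,202.50 = £197.50. Insurer: £633 − £197.50 = £435.50.
Insurer total: £11 + £261.50 + £430 + £435.50 = £1,138.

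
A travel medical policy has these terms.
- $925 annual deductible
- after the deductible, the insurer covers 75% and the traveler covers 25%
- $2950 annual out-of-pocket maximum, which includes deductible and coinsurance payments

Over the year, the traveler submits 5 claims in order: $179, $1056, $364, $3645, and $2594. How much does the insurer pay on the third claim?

#1 ($179): fully absorbed by the deductible. Traveler pays $179; OOP now $179. Insurer: $179 − $179 = $0.
#2 ($1056): $746 to deductible, leaving $310; 25% of $310 = $77.50. Cost to traveler: $823.50. OOP to date $1002.50. Insurer: $1056 − $823.50 = $232.50.
#3 ($364): 25% coinsurance on $364 = $91. Traveler owes $91 (running OOP $1093.50). Plan pays $364 − $91 = $273.

$273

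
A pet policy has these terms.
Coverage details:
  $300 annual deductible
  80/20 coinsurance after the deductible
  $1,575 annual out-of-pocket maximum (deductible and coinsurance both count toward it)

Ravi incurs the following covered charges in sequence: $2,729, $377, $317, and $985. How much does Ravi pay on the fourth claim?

$197

#1 ($2,729): $300 to deductible, leaving $2,429; coinsurance $2,429 × 20% = $485.80. Cost to owner: $785.80. OOP to date $785.80.
#2 ($377): 20% coinsurance on $377 = $75.40. Cost to owner: $75.40. OOP to date $861.20.
#3 ($317): deductible met; 20% of $317 = $63.40. Owner pays $63.40; OOP now $924.60.
#4 ($985): 20% coinsurance on $985 = $197. Owner owes $197 (running OOP $1,121.60).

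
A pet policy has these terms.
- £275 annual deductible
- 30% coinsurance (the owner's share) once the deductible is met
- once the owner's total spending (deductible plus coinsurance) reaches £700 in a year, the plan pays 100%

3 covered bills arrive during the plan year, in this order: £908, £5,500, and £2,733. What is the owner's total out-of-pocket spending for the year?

£700

Claim 1 (£908): £275 to deductible, leaving £633; coinsurance £633 × 30% = £189.90. Owner owes £464.90 (running OOP £464.90).
Claim 2 (£5,500): deductible met; 30% of £5,500 = £1,650. OOP would hit £2,114.90 > £700, so the cap limits the owner to £700 − £464.90 = £235.10.
Claim 3 (£2,733): 30% coinsurance on £2,733 = £819.90. Adding that to £700 gives £1,519.90, past the £700 cap; owner pays only £700 − £700 = £0.
Summing the owner's payments: £464.90 + £235.10 + £0 = £700.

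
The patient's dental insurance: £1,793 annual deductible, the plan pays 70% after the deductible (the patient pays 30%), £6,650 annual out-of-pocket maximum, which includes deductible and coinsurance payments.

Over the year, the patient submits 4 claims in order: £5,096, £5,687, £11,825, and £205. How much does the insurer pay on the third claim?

Claim 1 (£5,096): £1,793 to deductible, leaving £3,303; coinsurance £3,303 × 30% = £990.90. Patient owes £2,783.90 (running OOP £2,783.90). Insurer: £5,096 − £2,783.90 = £2,312.10.
Claim 2 (£5,687): deductible already satisfied, so patient's share is 30% × £5,687 = £1,706.10. Patient owes £1,706.10 (running OOP £4,490). Plan pays £5,687 − £1,706.10 = £3,980.90.
Claim 3 (£11,825): deductible already satisfied, so patient's share is 30% × £11,825 = £3,547.50. OOP would hit £8,037.50 > £6,650, so the cap limits the patient to £6,650 − £4,490 = £2,160. Insurer: £11,825 − £2,160 = £9,665.

£9,665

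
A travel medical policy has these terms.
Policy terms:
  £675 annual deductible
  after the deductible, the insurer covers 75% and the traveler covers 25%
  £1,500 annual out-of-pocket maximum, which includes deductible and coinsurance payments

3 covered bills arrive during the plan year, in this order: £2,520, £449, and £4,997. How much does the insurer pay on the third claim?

#1 (£2,520): £675 to deductible, leaving £1,845; coinsurance £1,845 × 25% = £461.25. Traveler owes £1,136.25 (running OOP £1,136.25). Plan pays £2,520 − £1,136.25 = £1,383.75.
#2 (£449): deductible met; 25% of £449 = £112.25. Traveler pays £112.25; OOP now £1,248.50. Plan pays £449 − £112.25 = £336.75.
#3 (£4,997): 25% coinsurance on £4,997 = £1,249.25. That would push OOP to £2,497.75, over the £1,500 cap, so traveler pays £1,500 − £1,248.50 = £251.50. Insurer: £4,997 − £251.50 = £4,745.50.

£4,745.50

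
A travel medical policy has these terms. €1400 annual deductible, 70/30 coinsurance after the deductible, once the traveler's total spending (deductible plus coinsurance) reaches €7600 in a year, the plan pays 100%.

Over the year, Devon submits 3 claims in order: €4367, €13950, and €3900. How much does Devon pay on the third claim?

Claim 1 (€4367): deductible takes €1400, €2967 remains; coinsurance €2967 × 30% = €890.10. Traveler owes €2290.10 (running OOP €2290.10).
Claim 2 (€13950): deductible already satisfied, so traveler's share is 30% × €13950 = €4185. Cost to traveler: €4185. OOP to date €6475.10.
Claim 3 (€3900): deductible already satisfied, so traveler's share is 30% × €3900 = €1170. That would push OOP to €7645.10, over the €7600 cap, so traveler pays €7600 − €6475.10 = €1124.90.

€1124.90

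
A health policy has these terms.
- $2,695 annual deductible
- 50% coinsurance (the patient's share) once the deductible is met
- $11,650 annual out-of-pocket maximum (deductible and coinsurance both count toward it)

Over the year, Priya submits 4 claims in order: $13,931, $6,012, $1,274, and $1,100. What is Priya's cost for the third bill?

$331

Claim 1 — $13,931: $2,695 to deductible, leaving $11,236; patient's 50% is $5,618. Cost to patient: $8,313. OOP to date $8,313.
Claim 2 — $6,012: 50% coinsurance on $6,012 = $3,006. Patient owes $3,006 (running OOP $11,319).
Claim 3 — $1,274: 50% coinsurance on $1,274 = $637. OOP would hit $11,956 > $11,650, so the cap limits the patient to $11,650 − $11,319 = $331.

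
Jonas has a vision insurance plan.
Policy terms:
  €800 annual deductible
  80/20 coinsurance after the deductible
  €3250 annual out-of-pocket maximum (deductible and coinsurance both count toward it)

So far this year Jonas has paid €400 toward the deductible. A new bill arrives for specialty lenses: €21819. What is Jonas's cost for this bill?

€400 of the €800 deductible is already met, leaving €400.
After the €400 deductible portion, €21819 − €400 = €21419 is subject to coinsurance.
Member's 20% share of €21419 is €4283.80.
So the member owes €400 + €4283.80 = €4683.80 before any cap.
That would bring total out-of-pocket to €5083.80, past the €3250 cap. The member is capped at €3250 − €400 = €2850 on this claim.

€2850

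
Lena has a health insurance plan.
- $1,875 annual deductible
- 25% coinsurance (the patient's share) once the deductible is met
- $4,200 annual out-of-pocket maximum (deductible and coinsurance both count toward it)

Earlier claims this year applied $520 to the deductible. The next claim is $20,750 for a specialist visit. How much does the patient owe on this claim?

$3,680

$520 of the $1,875 deductible is already met, leaving $1,355.
After the $1,355 deductible portion, $20,750 − $1,355 = $19,395 is subject to coinsurance.
25% of $19,395 = $4,848.75 falls to the patient.
That puts the patient's cost at $1,355 + $4,848.75 = $6,203.75 before any cap.
Year-to-date out-of-pocket would reach $520 + $6,203.75 = $6,723.75, above the $4,200 maximum, so the patient pays only $4,200 − $520 = $3,680.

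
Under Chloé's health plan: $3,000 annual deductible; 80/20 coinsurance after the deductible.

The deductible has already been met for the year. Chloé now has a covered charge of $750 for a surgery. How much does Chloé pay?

The deductible is already satisfied, so the full bill goes to coinsurance.
20% of $750 = $150 falls to the patient.

$150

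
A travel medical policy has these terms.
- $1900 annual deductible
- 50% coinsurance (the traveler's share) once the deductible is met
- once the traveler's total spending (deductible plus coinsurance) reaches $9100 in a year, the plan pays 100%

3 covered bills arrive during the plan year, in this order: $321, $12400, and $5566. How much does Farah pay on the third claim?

$1789.50

Bill 1, $321: entire amount goes to the deductible. Traveler owes $321 (running OOP $321).
Bill 2, $12400: deductible takes $1579, $10821 remains; coinsurance $10821 × 50% = $5410.50. Cost to traveler: $6989.50. OOP to date $7310.50.
Bill 3, $5566: 50% coinsurance on $5566 = $2783. Adding that to $7310.50 gives $10093.50, past the $9100 cap; traveler pays only $9100 − $7310.50 = $1789.50.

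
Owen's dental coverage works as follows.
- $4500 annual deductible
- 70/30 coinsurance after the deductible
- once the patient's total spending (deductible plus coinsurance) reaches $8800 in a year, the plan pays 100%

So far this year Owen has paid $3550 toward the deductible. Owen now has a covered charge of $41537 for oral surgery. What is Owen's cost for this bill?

$3550 of the $4500 deductible is already met, leaving $950.
After the $950 deductible portion, $41537 − $950 = $40587 is subject to coinsurance.
30% of $40587 = $12176.10 falls to the patient.
Patient responsibility before any cap: $950 + $12176.10 = $13126.10.
Adding $13126.10 to the $3550 already spent would give $16676.10, which exceeds the $8800 cap; the patient pays just $8800 − $3550 = $5250.

$5250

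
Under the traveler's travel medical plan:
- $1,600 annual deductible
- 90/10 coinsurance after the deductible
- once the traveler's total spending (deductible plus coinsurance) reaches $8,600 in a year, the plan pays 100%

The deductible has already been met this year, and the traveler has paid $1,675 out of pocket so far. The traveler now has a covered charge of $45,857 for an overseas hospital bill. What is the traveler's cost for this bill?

$4,585.70

The deductible is already satisfied, so the full bill goes to coinsurance.
10% of $45,857 = $4,585.70 falls to the traveler.
Total out-of-pocket so far would be $1,675 + $4,585.70 = $6,260.70, below the $8,600 cap — no reduction.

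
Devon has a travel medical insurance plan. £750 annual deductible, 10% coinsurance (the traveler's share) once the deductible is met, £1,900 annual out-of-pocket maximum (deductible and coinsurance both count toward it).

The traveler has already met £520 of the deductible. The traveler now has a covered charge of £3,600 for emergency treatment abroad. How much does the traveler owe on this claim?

£520 of the £750 deductible is already met, leaving £230.
After the £230 deductible portion, £3,600 − £230 = £3,370 is subject to coinsurance.
Coinsurance: £3,370 × 10% = £337.
Traveler responsibility before any cap: £230 + £337 = £567.
Year-to-date out-of-pocket becomes £520 + £567 = £1,087, still under the £1,900 maximum, so no cap applies.

£567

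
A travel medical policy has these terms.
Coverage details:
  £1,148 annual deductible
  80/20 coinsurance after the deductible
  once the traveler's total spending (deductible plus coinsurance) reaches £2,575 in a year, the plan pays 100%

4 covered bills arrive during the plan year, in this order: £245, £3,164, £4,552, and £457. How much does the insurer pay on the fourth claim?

#1 (£245): fully absorbed by the deductible. Traveler owes £245 (running OOP £245). Plan pays £245 − £245 = £0.
#2 (£3,164): £903 to deductible, leaving £2,261; traveler's 20% is £452.20. Traveler pays £1,355.20; OOP now £1,600.20. Insurer: £3,164 − £1,355.20 = £1,808.80.
#3 (£4,552): deductible met; 20% of £4,552 = £910.40. Traveler owes £910.40 (running OOP £2,510.60). Plan pays £4,552 − £910.40 = £3,641.60.
#4 (£457): deductible met; 20% of £457 = £91.40. Adding that to £2,510.60 gives £2,602, past the £2,575 cap; traveler pays only £2,575 − £2,510.60 = £64.40. Plan pays £457 − £64.40 = £392.60.

£392.60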